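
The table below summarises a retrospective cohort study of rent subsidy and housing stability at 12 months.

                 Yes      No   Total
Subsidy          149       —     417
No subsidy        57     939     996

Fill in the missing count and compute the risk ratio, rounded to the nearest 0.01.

6.24

The missing cell is in the exposed row: 417 − 149 = 268.
So a = 149, b = 268, c = 57, d = 939.
RR = [a/(a+b)] / [c/(c+d)] = (149/417) / (57/996) = 0.35731/0.05723 = 6.24359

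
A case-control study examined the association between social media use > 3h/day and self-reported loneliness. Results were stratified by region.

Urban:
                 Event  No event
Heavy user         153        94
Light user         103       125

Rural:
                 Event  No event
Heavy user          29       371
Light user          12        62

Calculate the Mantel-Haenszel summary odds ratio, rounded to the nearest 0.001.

OR_MH = Σ(aᵢdᵢ/nᵢ) / Σ(bᵢcᵢ/nᵢ), where nᵢ is the stratum total.
Stratum 1 (Urban): n = 475; a·d/n = 153·125/475 = 40.2632; b·c/n = 94·103/475 = 20.3832
Stratum 2 (Rural): n = 474; a·d/n = 29·62/474 = 3.7932; b·c/n = 371·12/474 = 9.3924
OR_MH = (40.2632 + 3.7932) / (20.3832 + 9.3924) = 44.0564 / 29.7756 = 1.47962

1.480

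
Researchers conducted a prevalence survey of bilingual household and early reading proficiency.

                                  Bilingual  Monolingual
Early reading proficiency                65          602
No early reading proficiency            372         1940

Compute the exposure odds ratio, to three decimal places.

0.563

Reading the table with exposure as columns: a = 65 (Bilingual, case), b = 372 (Bilingual, non-case), c = 602 (Monolingual, case), d = 1940.
OR = (a·d)/(b·c) = (65 × 1940) / (372 × 602) = 126100 / 223944 = 0.56309
Exposure is associated with lower odds of early reading proficiency (OR = 0.56 < 1).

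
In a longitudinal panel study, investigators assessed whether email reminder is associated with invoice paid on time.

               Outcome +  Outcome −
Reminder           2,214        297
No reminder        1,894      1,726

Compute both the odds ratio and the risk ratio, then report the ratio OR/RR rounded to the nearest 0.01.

4.03

Cells: a = 2214, b = 297, c = 1894, d = 1726.
OR = (2214·1726)/(297·1894) = 3821364/562518 = 6.79332
Risk in exposed = 2214/2511 = 0.88172; risk in unexposed = 1894/3620 = 0.52320; RR = 1.68523
OR/RR = 6.79332 / 1.68523 = 4.03109
The outcome is not rare, so the OR lies further from 1 than the RR.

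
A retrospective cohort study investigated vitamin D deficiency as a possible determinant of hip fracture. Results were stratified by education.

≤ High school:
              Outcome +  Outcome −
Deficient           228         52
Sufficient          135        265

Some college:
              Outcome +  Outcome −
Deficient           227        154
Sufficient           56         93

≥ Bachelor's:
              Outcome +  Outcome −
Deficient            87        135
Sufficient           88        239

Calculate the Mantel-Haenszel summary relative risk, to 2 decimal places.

1.90

RR_MH = Σ(aᵢ·n₀ᵢ/nᵢ) / Σ(cᵢ·n₁ᵢ/nᵢ), with n₁ᵢ = aᵢ+bᵢ (exposed), n₀ᵢ = cᵢ+dᵢ (unexposed), nᵢ = n₁ᵢ+n₀ᵢ.
Stratum 1 (≤ High school): n₁ = 280, n₀ = 400, n = 680; a·n₀/n = 228·400/680 = 134.1176; c·n₁/n = 135·280/680 = 55.5882
Stratum 2 (Some college): n₁ = 381, n₀ = 149, n = 530; a·n₀/n = 227·149/530 = 63.8170; c·n₁/n = 56·381/530 = 40.2566
Stratum 3 (≥ Bachelor's): n₁ = 222, n₀ = 327, n = 549; a·n₀/n = 87·327/549 = 51.8197; c·n₁/n = 88·222/549 = 35.5847
RR_MH = (134.1176 + 63.8170 + 51.8197) / (55.5882 + 40.2566 + 35.5847) = 249.7543 / 131.4295 = 1.90029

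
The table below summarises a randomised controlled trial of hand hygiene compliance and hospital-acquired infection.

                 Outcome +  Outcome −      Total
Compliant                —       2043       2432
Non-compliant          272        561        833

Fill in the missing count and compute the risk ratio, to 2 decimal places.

The missing cell is in the exposed row: 2432 − 2043 = 389.
So a = 389, b = 2043, c = 272, d = 561.
RR = [a/(a+b)] / [c/(c+d)] = (389/2432) / (272/833) = 0.15995/0.32653 = 0.48985

0.49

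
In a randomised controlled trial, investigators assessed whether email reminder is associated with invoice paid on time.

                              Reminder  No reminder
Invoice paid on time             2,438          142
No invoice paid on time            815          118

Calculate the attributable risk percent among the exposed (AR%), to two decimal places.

27.13

Reading the table with exposure as columns: a = 2438 (Reminder, case), b = 815 (Reminder, non-case), c = 142 (No reminder, case), d = 118.
Risk in exposed = 2438/3253 = 0.74946; risk in unexposed = 142/260 = 0.54615.
RR = 0.74946/0.54615 = 1.37225
AR% = (RR − 1)/RR × 100 = (1.37225 − 1)/1.37225 × 100 = 27.1272%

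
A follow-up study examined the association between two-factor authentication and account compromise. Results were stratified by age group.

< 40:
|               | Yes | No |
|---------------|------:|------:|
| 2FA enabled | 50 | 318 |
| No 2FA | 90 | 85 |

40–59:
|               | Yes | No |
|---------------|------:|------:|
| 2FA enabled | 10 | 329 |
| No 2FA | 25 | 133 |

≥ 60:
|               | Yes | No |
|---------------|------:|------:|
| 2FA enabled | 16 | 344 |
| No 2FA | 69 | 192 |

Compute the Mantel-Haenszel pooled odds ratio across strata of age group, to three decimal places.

OR_MH = Σ(aᵢdᵢ/nᵢ) / Σ(bᵢcᵢ/nᵢ), where nᵢ is the stratum total.
Stratum 1 (< 40): n = 543; a·d/n = 50·85/543 = 7.8269; b·c/n = 318·90/543 = 52.7072
Stratum 2 (40–59): n = 497; a·d/n = 10·133/497 = 2.6761; b·c/n = 329·25/497 = 16.5493
Stratum 3 (≥ 60): n = 621; a·d/n = 16·192/621 = 4.9469; b·c/n = 344·69/621 = 38.2222
OR_MH = (7.8269 + 2.6761 + 4.9469) / (52.7072 + 16.5493 + 38.2222) = 15.4498 / 107.4787 = 0.14375

0.144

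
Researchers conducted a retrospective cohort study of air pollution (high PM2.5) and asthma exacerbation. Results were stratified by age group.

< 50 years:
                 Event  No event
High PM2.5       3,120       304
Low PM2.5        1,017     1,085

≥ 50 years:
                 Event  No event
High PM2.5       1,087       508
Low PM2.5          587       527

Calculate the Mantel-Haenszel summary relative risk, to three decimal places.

RR_MH = Σ(aᵢ·n₀ᵢ/nᵢ) / Σ(cᵢ·n₁ᵢ/nᵢ), with n₁ᵢ = aᵢ+bᵢ (exposed), n₀ᵢ = cᵢ+dᵢ (unexposed), nᵢ = n₁ᵢ+n₀ᵢ.
Stratum 1 (< 50 years): n₁ = 3424, n₀ = 2102, n = 5526; a·n₀/n = 3120·2102/5526 = 1186.7970; c·n₁/n = 1017·3424/5526 = 630.1498
Stratum 2 (≥ 50 years): n₁ = 1595, n₀ = 1114, n = 2709; a·n₀/n = 1087·1114/2709 = 446.9982; c·n₁/n = 587·1595/2709 = 345.6128
RR_MH = (1186.7970 + 446.9982) / (630.1498 + 345.6128) = 1633.7951 / 975.7626 = 1.67438

1.674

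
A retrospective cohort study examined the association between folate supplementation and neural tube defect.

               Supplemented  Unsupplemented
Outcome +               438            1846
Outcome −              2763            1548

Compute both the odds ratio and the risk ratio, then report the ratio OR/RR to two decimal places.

Reading the table with exposure as columns: a = 438 (Supplemented, case), b = 2763 (Supplemented, non-case), c = 1846 (Unsupplemented, case), d = 1548.
OR = (438·1548)/(2763·1846) = 678024/5100498 = 0.13293
Risk in exposed = 438/3201 = 0.13683; risk in unexposed = 1846/3394 = 0.54390; RR = 0.25158
OR/RR = 0.13293 / 0.25158 = 0.52840
The outcome is not rare, so the OR lies further from 1 than the RR.

0.53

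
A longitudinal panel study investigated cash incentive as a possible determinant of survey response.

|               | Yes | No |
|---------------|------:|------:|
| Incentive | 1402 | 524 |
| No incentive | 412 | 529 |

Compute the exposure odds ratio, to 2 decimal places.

3.44

Cells: a = 1402, b = 524, c = 412, d = 529.
OR = (a·d)/(b·c) = (1402 × 529) / (524 × 412) = 741658 / 215888 = 3.43538
The odds of survey response are about 3.44 times as high in the incentive group.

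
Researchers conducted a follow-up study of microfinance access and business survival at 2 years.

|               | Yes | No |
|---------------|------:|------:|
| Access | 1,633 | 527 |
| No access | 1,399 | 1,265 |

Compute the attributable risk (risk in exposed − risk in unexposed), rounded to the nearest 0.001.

Cells: a = 1633, b = 527, c = 1399, d = 1265.
Risk in exposed = 1633/2160 = 0.756019; risk in unexposed = 1399/2664 = 0.525150.
Risk difference = 0.756019 − 0.525150 = 0.230868

0.231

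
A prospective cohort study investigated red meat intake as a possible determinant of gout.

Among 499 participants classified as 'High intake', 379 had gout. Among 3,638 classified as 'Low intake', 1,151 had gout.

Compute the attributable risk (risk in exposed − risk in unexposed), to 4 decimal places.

From the description: a = 379, b = 120, c = 1151, d = 2487.
Risk in exposed = 379/499 = 0.759519; risk in unexposed = 1151/3638 = 0.316383.
Risk difference = 0.759519 − 0.316383 = 0.443136

0.4431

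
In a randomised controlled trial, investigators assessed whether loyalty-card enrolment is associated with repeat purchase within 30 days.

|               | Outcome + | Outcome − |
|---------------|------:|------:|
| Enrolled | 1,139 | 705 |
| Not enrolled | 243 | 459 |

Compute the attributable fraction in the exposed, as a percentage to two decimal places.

43.96

Cells: a = 1139, b = 705, c = 243, d = 459.
Risk in exposed = 1139/1844 = 0.61768; risk in unexposed = 243/702 = 0.34615.
RR = 0.61768/0.34615 = 1.78441
AR% = (RR − 1)/RR × 100 = (1.78441 − 1)/1.78441 × 100 = 43.9589%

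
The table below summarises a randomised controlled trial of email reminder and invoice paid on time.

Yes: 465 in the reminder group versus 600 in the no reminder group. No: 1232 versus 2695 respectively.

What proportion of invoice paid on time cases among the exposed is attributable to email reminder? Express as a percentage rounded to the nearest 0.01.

33.55

From the description: a = 465, b = 1232, c = 600, d = 2695.
Risk in exposed = 465/1697 = 0.27401; risk in unexposed = 600/3295 = 0.18209.
RR = 0.27401/0.18209 = 1.50479
AR% = (RR − 1)/RR × 100 = (1.50479 − 1)/1.50479 × 100 = 33.5455%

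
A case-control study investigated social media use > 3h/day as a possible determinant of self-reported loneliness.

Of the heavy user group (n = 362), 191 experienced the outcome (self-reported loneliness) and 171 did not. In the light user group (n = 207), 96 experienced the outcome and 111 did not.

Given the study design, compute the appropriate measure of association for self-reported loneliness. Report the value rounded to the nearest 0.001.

1.291

From the description: a = 191, b = 171, c = 96, d = 111.
This is a case-control study: participants were sampled on outcome status, so risks in the source population cannot be estimated directly — relative risk is not valid here. The odds ratio is the appropriate measure.
OR = (a·d)/(b·c) = (191 × 111) / (171 × 96) = 21201 / 16416 = 1.29148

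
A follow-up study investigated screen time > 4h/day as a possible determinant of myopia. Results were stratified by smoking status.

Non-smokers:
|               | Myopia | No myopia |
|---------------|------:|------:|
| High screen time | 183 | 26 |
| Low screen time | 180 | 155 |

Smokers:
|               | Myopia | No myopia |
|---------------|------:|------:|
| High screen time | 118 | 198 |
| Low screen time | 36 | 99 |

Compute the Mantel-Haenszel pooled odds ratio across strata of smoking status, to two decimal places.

OR_MH = Σ(aᵢdᵢ/nᵢ) / Σ(bᵢcᵢ/nᵢ), where nᵢ is the stratum total.
Stratum 1 (Non-smokers): n = 544; a·d/n = 183·155/544 = 52.1415; b·c/n = 26·180/544 = 8.6029
Stratum 2 (Smokers): n = 451; a·d/n = 118·99/451 = 25.9024; b·c/n = 198·36/451 = 15.8049
OR_MH = (52.1415 + 25.9024) / (8.6029 + 15.8049) = 78.0440 / 24.4078 = 3.19750

3.20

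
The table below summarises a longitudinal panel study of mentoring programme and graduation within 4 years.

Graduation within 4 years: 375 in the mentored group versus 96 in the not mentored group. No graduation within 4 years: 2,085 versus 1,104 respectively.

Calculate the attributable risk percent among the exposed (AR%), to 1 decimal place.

From the description: a = 375, b = 2085, c = 96, d = 1104.
Risk in exposed = 375/2460 = 0.15244; risk in unexposed = 96/1200 = 0.08000.
RR = 0.15244/0.08000 = 1.90549
AR% = (RR − 1)/RR × 100 = (1.90549 − 1)/1.90549 × 100 = 47.5200%

47.5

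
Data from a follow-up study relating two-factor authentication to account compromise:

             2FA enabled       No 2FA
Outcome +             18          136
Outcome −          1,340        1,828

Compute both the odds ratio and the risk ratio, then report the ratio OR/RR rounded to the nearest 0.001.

0.943

Reading the table with exposure as columns: a = 18 (2FA enabled, case), b = 1340 (2FA enabled, non-case), c = 136 (No 2FA, case), d = 1828.
OR = (18·1828)/(1340·136) = 32904/182240 = 0.18055
Risk in exposed = 18/1358 = 0.01325; risk in unexposed = 136/1964 = 0.06925; RR = 0.19141
OR/RR = 0.18055 / 0.19141 = 0.94326
The outcome is rare in both groups, so OR ≈ RR (ratio near 1).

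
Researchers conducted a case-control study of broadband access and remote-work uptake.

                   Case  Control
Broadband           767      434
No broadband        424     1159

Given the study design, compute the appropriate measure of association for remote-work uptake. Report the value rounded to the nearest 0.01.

Cells: a = 767, b = 434, c = 424, d = 1159.
This is a case-control study: participants were sampled on outcome status, so risks in the source population cannot be estimated directly — relative risk is not valid here. The odds ratio is the appropriate measure.
OR = (a·d)/(b·c) = (767 × 1159) / (434 × 424) = 888953 / 184016 = 4.83085

4.83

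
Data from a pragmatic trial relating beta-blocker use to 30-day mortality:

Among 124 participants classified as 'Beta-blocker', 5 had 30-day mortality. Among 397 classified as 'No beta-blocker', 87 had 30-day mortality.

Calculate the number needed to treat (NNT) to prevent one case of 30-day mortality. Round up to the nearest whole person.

Risk in treated group = 5/124 = 0.04032; risk in control = 87/397 = 0.21914.
Absolute risk reduction = 0.21914 − 0.04032 = 0.17882
NNT = 1 / ARR = 1 / 0.17882 = 5.592 → round up → 6

6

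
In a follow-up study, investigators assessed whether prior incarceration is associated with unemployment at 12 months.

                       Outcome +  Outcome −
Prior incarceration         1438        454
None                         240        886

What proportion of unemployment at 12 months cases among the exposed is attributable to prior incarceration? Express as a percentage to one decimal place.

72.0

Cells: a = 1438, b = 454, c = 240, d = 886.
Risk in exposed = 1438/1892 = 0.76004; risk in unexposed = 240/1126 = 0.21314.
RR = 0.76004/0.21314 = 3.56587
AR% = (RR − 1)/RR × 100 = (3.56587 − 1)/3.56587 × 100 = 71.9563%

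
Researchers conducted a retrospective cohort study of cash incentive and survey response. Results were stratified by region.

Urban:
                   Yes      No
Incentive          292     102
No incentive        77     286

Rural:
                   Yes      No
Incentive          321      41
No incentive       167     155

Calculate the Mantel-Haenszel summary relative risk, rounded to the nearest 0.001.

2.266

RR_MH = Σ(aᵢ·n₀ᵢ/nᵢ) / Σ(cᵢ·n₁ᵢ/nᵢ), with n₁ᵢ = aᵢ+bᵢ (exposed), n₀ᵢ = cᵢ+dᵢ (unexposed), nᵢ = n₁ᵢ+n₀ᵢ.
Stratum 1 (Urban): n₁ = 394, n₀ = 363, n = 757; a·n₀/n = 292·363/757 = 140.0211; c·n₁/n = 77·394/757 = 40.0766
Stratum 2 (Rural): n₁ = 362, n₀ = 322, n = 684; a·n₀/n = 321·322/684 = 151.1140; c·n₁/n = 167·362/684 = 88.3830
RR_MH = (140.0211 + 151.1140) / (40.0766 + 88.3830) = 291.1352 / 128.4597 = 2.26635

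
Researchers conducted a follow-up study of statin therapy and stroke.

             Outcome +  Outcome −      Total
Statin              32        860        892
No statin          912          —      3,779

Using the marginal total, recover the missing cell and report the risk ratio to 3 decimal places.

The missing cell is in the unexposed row: 3779 − 912 = 2867.
So a = 32, b = 860, c = 912, d = 2867.
RR = [a/(a+b)] / [c/(c+d)] = (32/892) / (912/3779) = 0.03587/0.24133 = 0.14865

0.149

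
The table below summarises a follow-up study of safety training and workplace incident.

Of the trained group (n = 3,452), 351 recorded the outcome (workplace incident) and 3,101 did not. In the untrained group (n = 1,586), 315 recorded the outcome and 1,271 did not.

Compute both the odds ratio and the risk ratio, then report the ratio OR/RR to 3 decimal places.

0.892

From the description: a = 351, b = 3101, c = 315, d = 1271.
OR = (351·1271)/(3101·315) = 446121/976815 = 0.45671
Risk in exposed = 351/3452 = 0.10168; risk in unexposed = 315/1586 = 0.19861; RR = 0.51195
OR/RR = 0.45671 / 0.51195 = 0.89210
The outcome is not rare, so the OR lies further from 1 than the RR.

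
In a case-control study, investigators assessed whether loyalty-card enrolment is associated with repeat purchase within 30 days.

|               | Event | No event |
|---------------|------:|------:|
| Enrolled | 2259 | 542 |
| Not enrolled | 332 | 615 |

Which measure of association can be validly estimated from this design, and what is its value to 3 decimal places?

Cells: a = 2259, b = 542, c = 332, d = 615.
This is a case-control study: participants were sampled on outcome status, so risks in the source population cannot be estimated directly — relative risk is not valid here. The odds ratio is the appropriate measure.
OR = (a·d)/(b·c) = (2259 × 615) / (542 × 332) = 1389285 / 179944 = 7.72065

7.721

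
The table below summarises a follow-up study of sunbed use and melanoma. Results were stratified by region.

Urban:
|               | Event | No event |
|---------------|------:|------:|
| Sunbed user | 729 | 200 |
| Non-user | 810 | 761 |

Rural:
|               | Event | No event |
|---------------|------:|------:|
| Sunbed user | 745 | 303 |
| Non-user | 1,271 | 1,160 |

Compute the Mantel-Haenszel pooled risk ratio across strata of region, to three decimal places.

1.431

RR_MH = Σ(aᵢ·n₀ᵢ/nᵢ) / Σ(cᵢ·n₁ᵢ/nᵢ), with n₁ᵢ = aᵢ+bᵢ (exposed), n₀ᵢ = cᵢ+dᵢ (unexposed), nᵢ = n₁ᵢ+n₀ᵢ.
Stratum 1 (Urban): n₁ = 929, n₀ = 1571, n = 2500; a·n₀/n = 729·1571/2500 = 458.1036; c·n₁/n = 810·929/2500 = 300.9960
Stratum 2 (Rural): n₁ = 1048, n₀ = 2431, n = 3479; a·n₀/n = 745·2431/3479 = 520.5792; c·n₁/n = 1271·1048/3479 = 382.8709
RR_MH = (458.1036 + 520.5792) / (300.9960 + 382.8709) = 978.6828 / 683.8669 = 1.43110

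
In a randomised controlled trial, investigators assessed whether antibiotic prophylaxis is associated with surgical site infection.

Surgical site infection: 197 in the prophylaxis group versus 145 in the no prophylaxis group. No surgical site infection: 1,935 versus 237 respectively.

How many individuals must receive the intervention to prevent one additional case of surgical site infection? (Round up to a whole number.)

4

Risk in treated group = 197/2132 = 0.09240; risk in control = 145/382 = 0.37958.
Absolute risk reduction = 0.37958 − 0.09240 = 0.28718
NNT = 1 / ARR = 1 / 0.28718 = 3.482 → round up → 4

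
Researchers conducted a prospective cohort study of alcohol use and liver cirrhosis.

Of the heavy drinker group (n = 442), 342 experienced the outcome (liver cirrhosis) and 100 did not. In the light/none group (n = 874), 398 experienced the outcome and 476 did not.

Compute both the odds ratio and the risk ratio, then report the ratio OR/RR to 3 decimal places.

2.407

From the description: a = 342, b = 100, c = 398, d = 476.
OR = (342·476)/(100·398) = 162792/39800 = 4.09025
Risk in exposed = 342/442 = 0.77376; risk in unexposed = 398/874 = 0.45538; RR = 1.69915
OR/RR = 4.09025 / 1.69915 = 2.40723
The outcome is not rare, so the OR lies further from 1 than the RR.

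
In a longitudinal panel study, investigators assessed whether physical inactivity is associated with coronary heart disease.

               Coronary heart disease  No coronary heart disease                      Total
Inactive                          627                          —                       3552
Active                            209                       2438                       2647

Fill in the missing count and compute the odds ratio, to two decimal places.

2.50

The missing cell is in the exposed row: 3552 − 627 = 2925.
So a = 627, b = 2925, c = 209, d = 2438.
OR = (a·d)/(b·c) = (627 × 2438) / (2925 × 209) = 1528626 / 611325 = 2.50051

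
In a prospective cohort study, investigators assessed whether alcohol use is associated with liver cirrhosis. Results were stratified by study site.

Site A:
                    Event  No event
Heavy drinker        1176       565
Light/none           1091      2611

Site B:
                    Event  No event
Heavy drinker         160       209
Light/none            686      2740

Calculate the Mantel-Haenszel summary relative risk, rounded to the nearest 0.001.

RR_MH = Σ(aᵢ·n₀ᵢ/nᵢ) / Σ(cᵢ·n₁ᵢ/nᵢ), with n₁ᵢ = aᵢ+bᵢ (exposed), n₀ᵢ = cᵢ+dᵢ (unexposed), nᵢ = n₁ᵢ+n₀ᵢ.
Stratum 1 (Site A): n₁ = 1741, n₀ = 3702, n = 5443; a·n₀/n = 1176·3702/5443 = 799.8442; c·n₁/n = 1091·1741/5443 = 348.9677
Stratum 2 (Site B): n₁ = 369, n₀ = 3426, n = 3795; a·n₀/n = 160·3426/3795 = 144.4427; c·n₁/n = 686·369/3795 = 66.7020
RR_MH = (799.8442 + 144.4427) / (348.9677 + 66.7020) = 944.2869 / 415.6696 = 2.27172

2.272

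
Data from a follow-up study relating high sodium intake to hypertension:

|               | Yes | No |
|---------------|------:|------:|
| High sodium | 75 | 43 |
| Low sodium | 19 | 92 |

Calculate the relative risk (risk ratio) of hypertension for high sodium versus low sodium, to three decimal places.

Cells: a = 75, b = 43, c = 19, d = 92.
Risk in exposed = 75/118 = 0.63559; risk in unexposed = 19/111 = 0.17117.
RR = 0.63559 / 0.17117 = 3.71320
The risk among the exposed is 3.71 times that among the unexposed.

3.713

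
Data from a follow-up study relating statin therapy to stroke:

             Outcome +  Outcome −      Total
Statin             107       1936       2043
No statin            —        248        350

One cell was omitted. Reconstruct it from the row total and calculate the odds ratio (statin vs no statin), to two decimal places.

The missing cell is in the unexposed row: 350 − 248 = 102.
So a = 107, b = 1936, c = 102, d = 248.
OR = (a·d)/(b·c) = (107 × 248) / (1936 × 102) = 26536 / 197472 = 0.13438

0.13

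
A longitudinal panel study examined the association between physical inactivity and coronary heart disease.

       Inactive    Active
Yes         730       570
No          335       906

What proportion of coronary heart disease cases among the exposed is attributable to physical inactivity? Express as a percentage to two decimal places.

Reading the table with exposure as columns: a = 730 (Inactive, case), b = 335 (Inactive, non-case), c = 570 (Active, case), d = 906.
Risk in exposed = 730/1065 = 0.68545; risk in unexposed = 570/1476 = 0.38618.
RR = 0.68545/0.38618 = 1.77494
AR% = (RR − 1)/RR × 100 = (1.77494 − 1)/1.77494 × 100 = 43.6602%

43.66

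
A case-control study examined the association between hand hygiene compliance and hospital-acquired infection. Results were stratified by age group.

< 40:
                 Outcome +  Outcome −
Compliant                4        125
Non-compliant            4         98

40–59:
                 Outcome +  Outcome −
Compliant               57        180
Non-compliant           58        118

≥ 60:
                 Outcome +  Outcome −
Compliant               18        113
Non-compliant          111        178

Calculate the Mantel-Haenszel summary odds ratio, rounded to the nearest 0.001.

0.447

OR_MH = Σ(aᵢdᵢ/nᵢ) / Σ(bᵢcᵢ/nᵢ), where nᵢ is the stratum total.
Stratum 1 (< 40): n = 231; a·d/n = 4·98/231 = 1.6970; b·c/n = 125·4/231 = 2.1645
Stratum 2 (40–59): n = 413; a·d/n = 57·118/413 = 16.2857; b·c/n = 180·58/413 = 25.2785
Stratum 3 (≥ 60): n = 420; a·d/n = 18·178/420 = 7.6286; b·c/n = 113·111/420 = 29.8643
OR_MH = (1.6970 + 16.2857 + 7.6286) / (2.1645 + 25.2785 + 29.8643) = 25.6113 / 57.3072 = 0.44691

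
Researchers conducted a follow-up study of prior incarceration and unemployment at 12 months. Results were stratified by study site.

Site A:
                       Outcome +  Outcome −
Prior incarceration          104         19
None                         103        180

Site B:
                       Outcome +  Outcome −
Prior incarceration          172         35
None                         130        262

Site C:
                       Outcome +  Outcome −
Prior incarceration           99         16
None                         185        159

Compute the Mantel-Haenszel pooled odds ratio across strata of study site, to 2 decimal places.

OR_MH = Σ(aᵢdᵢ/nᵢ) / Σ(bᵢcᵢ/nᵢ), where nᵢ is the stratum total.
Stratum 1 (Site A): n = 406; a·d/n = 104·180/406 = 46.1084; b·c/n = 19·103/406 = 4.8202
Stratum 2 (Site B): n = 599; a·d/n = 172·262/599 = 75.2321; b·c/n = 35·130/599 = 7.5960
Stratum 3 (Site C): n = 459; a·d/n = 99·159/459 = 34.2941; b·c/n = 16·185/459 = 6.4488
OR_MH = (46.1084 + 75.2321 + 34.2941) / (4.8202 + 7.5960 + 6.4488) = 155.6345 / 18.8650 = 8.24991

8.25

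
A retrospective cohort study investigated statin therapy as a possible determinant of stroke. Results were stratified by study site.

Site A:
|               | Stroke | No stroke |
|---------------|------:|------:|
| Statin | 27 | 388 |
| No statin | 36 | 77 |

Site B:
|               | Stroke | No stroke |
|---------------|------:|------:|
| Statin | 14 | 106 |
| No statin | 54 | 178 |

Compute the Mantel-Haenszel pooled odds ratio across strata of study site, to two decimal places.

OR_MH = Σ(aᵢdᵢ/nᵢ) / Σ(bᵢcᵢ/nᵢ), where nᵢ is the stratum total.
Stratum 1 (Site A): n = 528; a·d/n = 27·77/528 = 3.9375; b·c/n = 388·36/528 = 26.4545
Stratum 2 (Site B): n = 352; a·d/n = 14·178/352 = 7.0795; b·c/n = 106·54/352 = 16.2614
OR_MH = (3.9375 + 7.0795) / (26.4545 + 16.2614) = 11.0170 / 42.7159 = 0.25791

0.26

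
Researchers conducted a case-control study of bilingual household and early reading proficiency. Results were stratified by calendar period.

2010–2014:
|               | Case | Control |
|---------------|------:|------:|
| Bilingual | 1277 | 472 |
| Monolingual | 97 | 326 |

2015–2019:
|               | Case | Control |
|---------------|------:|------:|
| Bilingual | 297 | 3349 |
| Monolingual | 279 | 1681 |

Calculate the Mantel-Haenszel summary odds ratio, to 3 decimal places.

1.495

OR_MH = Σ(aᵢdᵢ/nᵢ) / Σ(bᵢcᵢ/nᵢ), where nᵢ is the stratum total.
Stratum 1 (2010–2014): n = 2172; a·d/n = 1277·326/2172 = 191.6676; b·c/n = 472·97/2172 = 21.0792
Stratum 2 (2015–2019): n = 5606; a·d/n = 297·1681/5606 = 89.0576; b·c/n = 3349·279/5606 = 166.6734
OR_MH = (191.6676 + 89.0576) / (21.0792 + 166.6734) = 280.7252 / 187.7526 = 1.49519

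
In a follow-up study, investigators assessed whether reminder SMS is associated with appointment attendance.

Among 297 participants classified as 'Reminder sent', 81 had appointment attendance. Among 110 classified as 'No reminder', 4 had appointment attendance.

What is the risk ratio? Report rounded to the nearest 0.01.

7.50

From the description: a = 81, b = 216, c = 4, d = 106.
Risk in exposed = 81/297 = 0.27273; risk in unexposed = 4/110 = 0.03636.
RR = 0.27273 / 0.03636 = 7.50000
The risk among the exposed is 7.50 times that among the unexposed.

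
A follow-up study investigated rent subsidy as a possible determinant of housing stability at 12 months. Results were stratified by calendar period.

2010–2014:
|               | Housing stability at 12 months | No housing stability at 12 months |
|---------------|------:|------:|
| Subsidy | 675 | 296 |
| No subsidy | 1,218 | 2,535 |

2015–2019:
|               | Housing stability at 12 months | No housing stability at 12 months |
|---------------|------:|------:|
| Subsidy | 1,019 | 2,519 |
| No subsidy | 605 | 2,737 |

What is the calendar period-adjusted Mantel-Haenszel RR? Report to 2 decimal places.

1.84

RR_MH = Σ(aᵢ·n₀ᵢ/nᵢ) / Σ(cᵢ·n₁ᵢ/nᵢ), with n₁ᵢ = aᵢ+bᵢ (exposed), n₀ᵢ = cᵢ+dᵢ (unexposed), nᵢ = n₁ᵢ+n₀ᵢ.
Stratum 1 (2010–2014): n₁ = 971, n₀ = 3753, n = 4724; a·n₀/n = 675·3753/4724 = 536.2564; c·n₁/n = 1218·971/4724 = 250.3552
Stratum 2 (2015–2019): n₁ = 3538, n₀ = 3342, n = 6880; a·n₀/n = 1019·3342/6880 = 494.9852; c·n₁/n = 605·3538/6880 = 311.1177
RR_MH = (536.2564 + 494.9852) / (250.3552 + 311.1177) = 1031.2415 / 561.4729 = 1.83667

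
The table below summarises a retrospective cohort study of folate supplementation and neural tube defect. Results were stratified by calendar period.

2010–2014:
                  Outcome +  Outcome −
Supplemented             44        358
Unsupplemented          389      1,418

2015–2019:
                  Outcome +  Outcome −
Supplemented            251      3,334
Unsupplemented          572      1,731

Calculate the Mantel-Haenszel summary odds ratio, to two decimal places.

OR_MH = Σ(aᵢdᵢ/nᵢ) / Σ(bᵢcᵢ/nᵢ), where nᵢ is the stratum total.
Stratum 1 (2010–2014): n = 2209; a·d/n = 44·1418/2209 = 28.2445; b·c/n = 358·389/2209 = 63.0430
Stratum 2 (2015–2019): n = 5888; a·d/n = 251·1731/5888 = 73.7909; b·c/n = 3334·572/5888 = 323.8872
OR_MH = (28.2445 + 73.7909) / (63.0430 + 323.8872) = 102.0354 / 386.9302 = 0.26370

0.26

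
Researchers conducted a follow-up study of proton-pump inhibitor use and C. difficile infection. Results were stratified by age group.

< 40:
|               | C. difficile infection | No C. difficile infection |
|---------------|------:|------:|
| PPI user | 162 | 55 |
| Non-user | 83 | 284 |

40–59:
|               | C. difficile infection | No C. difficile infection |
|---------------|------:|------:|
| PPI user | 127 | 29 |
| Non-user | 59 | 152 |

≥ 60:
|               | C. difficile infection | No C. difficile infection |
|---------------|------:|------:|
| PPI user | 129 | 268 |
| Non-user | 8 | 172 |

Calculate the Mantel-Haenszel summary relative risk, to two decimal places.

RR_MH = Σ(aᵢ·n₀ᵢ/nᵢ) / Σ(cᵢ·n₁ᵢ/nᵢ), with n₁ᵢ = aᵢ+bᵢ (exposed), n₀ᵢ = cᵢ+dᵢ (unexposed), nᵢ = n₁ᵢ+n₀ᵢ.
Stratum 1 (< 40): n₁ = 217, n₀ = 367, n = 584; a·n₀/n = 162·367/584 = 101.8048; c·n₁/n = 83·217/584 = 30.8408
Stratum 2 (40–59): n₁ = 156, n₀ = 211, n = 367; a·n₀/n = 127·211/367 = 73.0163; c·n₁/n = 59·156/367 = 25.0790
Stratum 3 (≥ 60): n₁ = 397, n₀ = 180, n = 577; a·n₀/n = 129·180/577 = 40.2426; c·n₁/n = 8·397/577 = 5.5043
RR_MH = (101.8048 + 73.0163 + 40.2426) / (30.8408 + 25.0790 + 5.5043) = 215.0638 / 61.4241 = 3.50129

3.50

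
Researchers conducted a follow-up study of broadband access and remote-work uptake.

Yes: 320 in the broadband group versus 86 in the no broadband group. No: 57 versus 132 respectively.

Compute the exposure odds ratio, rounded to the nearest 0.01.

8.62

From the description: a = 320, b = 57, c = 86, d = 132.
OR = (a·d)/(b·c) = (320 × 132) / (57 × 86) = 42240 / 4902 = 8.61689
The odds of remote-work uptake are about 8.62 times as high in the broadband group.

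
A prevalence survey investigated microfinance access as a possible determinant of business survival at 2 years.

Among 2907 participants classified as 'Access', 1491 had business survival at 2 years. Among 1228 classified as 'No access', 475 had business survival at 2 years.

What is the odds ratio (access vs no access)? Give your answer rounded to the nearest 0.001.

1.669

From the description: a = 1491, b = 1416, c = 475, d = 753.
OR = (a·d)/(b·c) = (1491 × 753) / (1416 × 475) = 1122723 / 672600 = 1.66923
The odds of business survival at 2 years are about 1.67 times as high in the access group.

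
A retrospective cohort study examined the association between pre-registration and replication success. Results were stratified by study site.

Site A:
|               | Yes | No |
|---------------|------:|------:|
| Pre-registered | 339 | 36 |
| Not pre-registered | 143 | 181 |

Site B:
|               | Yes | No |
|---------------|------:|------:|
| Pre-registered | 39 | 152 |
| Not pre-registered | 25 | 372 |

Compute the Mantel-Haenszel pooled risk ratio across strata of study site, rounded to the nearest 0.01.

2.16

RR_MH = Σ(aᵢ·n₀ᵢ/nᵢ) / Σ(cᵢ·n₁ᵢ/nᵢ), with n₁ᵢ = aᵢ+bᵢ (exposed), n₀ᵢ = cᵢ+dᵢ (unexposed), nᵢ = n₁ᵢ+n₀ᵢ.
Stratum 1 (Site A): n₁ = 375, n₀ = 324, n = 699; a·n₀/n = 339·324/699 = 157.1330; c·n₁/n = 143·375/699 = 76.7167
Stratum 2 (Site B): n₁ = 191, n₀ = 397, n = 588; a·n₀/n = 39·397/588 = 26.3316; c·n₁/n = 25·191/588 = 8.1207
RR_MH = (157.1330 + 26.3316) / (76.7167 + 8.1207) = 183.4647 / 84.8375 = 2.16254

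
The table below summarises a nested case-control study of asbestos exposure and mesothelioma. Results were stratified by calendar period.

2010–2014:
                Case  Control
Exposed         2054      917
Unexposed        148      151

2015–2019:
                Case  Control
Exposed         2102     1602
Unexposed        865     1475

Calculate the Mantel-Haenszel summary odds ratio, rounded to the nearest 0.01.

2.24

OR_MH = Σ(aᵢdᵢ/nᵢ) / Σ(bᵢcᵢ/nᵢ), where nᵢ is the stratum total.
Stratum 1 (2010–2014): n = 3270; a·d/n = 2054·151/3270 = 94.8483; b·c/n = 917·148/3270 = 41.5034
Stratum 2 (2015–2019): n = 6044; a·d/n = 2102·1475/6044 = 512.9798; b·c/n = 1602·865/6044 = 229.2737
OR_MH = (94.8483 + 512.9798) / (41.5034 + 229.2737) = 607.8281 / 270.7770 = 2.24476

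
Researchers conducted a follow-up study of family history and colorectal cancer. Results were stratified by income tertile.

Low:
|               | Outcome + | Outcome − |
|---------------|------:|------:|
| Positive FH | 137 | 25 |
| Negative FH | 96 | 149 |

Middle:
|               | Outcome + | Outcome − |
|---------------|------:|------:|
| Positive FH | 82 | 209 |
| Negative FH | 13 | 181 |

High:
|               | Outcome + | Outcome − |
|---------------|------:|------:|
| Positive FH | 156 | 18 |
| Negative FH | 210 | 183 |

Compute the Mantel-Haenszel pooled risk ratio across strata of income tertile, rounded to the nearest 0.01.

RR_MH = Σ(aᵢ·n₀ᵢ/nᵢ) / Σ(cᵢ·n₁ᵢ/nᵢ), with n₁ᵢ = aᵢ+bᵢ (exposed), n₀ᵢ = cᵢ+dᵢ (unexposed), nᵢ = n₁ᵢ+n₀ᵢ.
Stratum 1 (Low): n₁ = 162, n₀ = 245, n = 407; a·n₀/n = 137·245/407 = 82.4693; c·n₁/n = 96·162/407 = 38.2113
Stratum 2 (Middle): n₁ = 291, n₀ = 194, n = 485; a·n₀/n = 82·194/485 = 32.8000; c·n₁/n = 13·291/485 = 7.8000
Stratum 3 (High): n₁ = 174, n₀ = 393, n = 567; a·n₀/n = 156·393/567 = 108.1270; c·n₁/n = 210·174/567 = 64.4444
RR_MH = (82.4693 + 32.8000 + 108.1270) / (38.2113 + 7.8000 + 64.4444) = 223.3963 / 110.4557 = 2.02250

2.02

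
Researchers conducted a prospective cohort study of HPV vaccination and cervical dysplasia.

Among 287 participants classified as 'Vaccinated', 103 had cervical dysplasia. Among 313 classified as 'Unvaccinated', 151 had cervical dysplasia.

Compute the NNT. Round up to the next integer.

9

Risk in treated group = 103/287 = 0.35889; risk in control = 151/313 = 0.48243.
Absolute risk reduction = 0.48243 − 0.35889 = 0.12354
NNT = 1 / ARR = 1 / 0.12354 = 8.094 → round up → 9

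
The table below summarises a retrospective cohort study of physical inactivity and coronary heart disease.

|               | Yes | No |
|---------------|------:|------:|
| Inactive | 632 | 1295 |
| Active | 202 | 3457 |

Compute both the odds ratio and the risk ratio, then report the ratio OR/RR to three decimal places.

Cells: a = 632, b = 1295, c = 202, d = 3457.
OR = (632·3457)/(1295·202) = 2184824/261590 = 8.35209
Risk in exposed = 632/1927 = 0.32797; risk in unexposed = 202/3659 = 0.05521; RR = 5.94082
OR/RR = 8.35209 / 5.94082 = 1.40588
The outcome is not rare, so the OR lies further from 1 than the RR.

1.406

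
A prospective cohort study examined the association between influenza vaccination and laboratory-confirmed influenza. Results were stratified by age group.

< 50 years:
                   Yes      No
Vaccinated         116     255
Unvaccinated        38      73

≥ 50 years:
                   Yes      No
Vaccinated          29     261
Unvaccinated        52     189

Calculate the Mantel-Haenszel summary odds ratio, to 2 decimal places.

0.61

OR_MH = Σ(aᵢdᵢ/nᵢ) / Σ(bᵢcᵢ/nᵢ), where nᵢ is the stratum total.
Stratum 1 (< 50 years): n = 482; a·d/n = 116·73/482 = 17.5685; b·c/n = 255·38/482 = 20.1037
Stratum 2 (≥ 50 years): n = 531; a·d/n = 29·189/531 = 10.3220; b·c/n = 261·52/531 = 25.5593
OR_MH = (17.5685 + 10.3220) / (20.1037 + 25.5593) = 27.8905 / 45.6631 = 0.61079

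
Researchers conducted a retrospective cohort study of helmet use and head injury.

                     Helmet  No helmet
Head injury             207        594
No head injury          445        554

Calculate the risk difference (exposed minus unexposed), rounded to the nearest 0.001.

-0.200

Reading the table with exposure as columns: a = 207 (Helmet, case), b = 445 (Helmet, non-case), c = 594 (No helmet, case), d = 554.
Risk in exposed = 207/652 = 0.317485; risk in unexposed = 594/1148 = 0.517422.
Risk difference = 0.317485 − 0.517422 = -0.199937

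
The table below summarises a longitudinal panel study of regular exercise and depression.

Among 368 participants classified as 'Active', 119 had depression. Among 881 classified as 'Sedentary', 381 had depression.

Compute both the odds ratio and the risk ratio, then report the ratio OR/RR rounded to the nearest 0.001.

From the description: a = 119, b = 249, c = 381, d = 500.
OR = (119·500)/(249·381) = 59500/94869 = 0.62718
Risk in exposed = 119/368 = 0.32337; risk in unexposed = 381/881 = 0.43246; RR = 0.74774
OR/RR = 0.62718 / 0.74774 = 0.83877
The outcome is not rare, so the OR lies further from 1 than the RR.

0.839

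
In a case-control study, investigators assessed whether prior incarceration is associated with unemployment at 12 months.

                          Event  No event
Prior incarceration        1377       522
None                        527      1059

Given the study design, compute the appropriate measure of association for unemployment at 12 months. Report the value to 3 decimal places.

Cells: a = 1377, b = 522, c = 527, d = 1059.
This is a case-control study: participants were sampled on outcome status, so risks in the source population cannot be estimated directly — relative risk is not valid here. The odds ratio is the appropriate measure.
OR = (a·d)/(b·c) = (1377 × 1059) / (522 × 527) = 1458243 / 275094 = 5.30089

5.301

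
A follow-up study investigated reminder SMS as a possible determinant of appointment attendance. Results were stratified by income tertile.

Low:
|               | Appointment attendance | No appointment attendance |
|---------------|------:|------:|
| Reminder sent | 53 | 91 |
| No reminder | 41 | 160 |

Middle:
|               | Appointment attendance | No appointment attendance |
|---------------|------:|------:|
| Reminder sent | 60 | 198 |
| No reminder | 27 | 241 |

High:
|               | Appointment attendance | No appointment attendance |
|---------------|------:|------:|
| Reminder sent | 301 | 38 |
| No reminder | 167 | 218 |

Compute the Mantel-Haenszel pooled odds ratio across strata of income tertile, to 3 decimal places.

4.798

OR_MH = Σ(aᵢdᵢ/nᵢ) / Σ(bᵢcᵢ/nᵢ), where nᵢ is the stratum total.
Stratum 1 (Low): n = 345; a·d/n = 53·160/345 = 24.5797; b·c/n = 91·41/345 = 10.8145
Stratum 2 (Middle): n = 526; a·d/n = 60·241/526 = 27.4905; b·c/n = 198·27/526 = 10.1635
Stratum 3 (High): n = 724; a·d/n = 301·218/724 = 90.6326; b·c/n = 38·167/724 = 8.7652
OR_MH = (24.5797 + 27.4905 + 90.6326) / (10.8145 + 10.1635 + 8.7652) = 142.7028 / 29.7432 = 4.79783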